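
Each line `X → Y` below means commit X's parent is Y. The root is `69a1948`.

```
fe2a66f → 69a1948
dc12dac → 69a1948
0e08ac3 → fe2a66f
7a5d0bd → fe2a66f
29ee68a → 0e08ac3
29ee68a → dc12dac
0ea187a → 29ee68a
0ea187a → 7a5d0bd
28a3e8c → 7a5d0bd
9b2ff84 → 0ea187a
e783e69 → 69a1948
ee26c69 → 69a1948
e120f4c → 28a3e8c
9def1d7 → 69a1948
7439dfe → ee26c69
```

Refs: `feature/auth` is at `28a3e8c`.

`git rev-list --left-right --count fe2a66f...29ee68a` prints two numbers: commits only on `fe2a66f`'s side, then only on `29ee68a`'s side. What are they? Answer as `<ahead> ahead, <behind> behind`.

0 ahead, 3 behind

Reachable from fe2a66f: {69a1948, fe2a66f}.
Reachable from 29ee68a: {0e08ac3, 29ee68a, 69a1948, dc12dac, fe2a66f}.
Only in fe2a66f's history (ahead): {} — 0.
Only in 29ee68a's history (behind): {0e08ac3, 29ee68a, dc12dac} — 3.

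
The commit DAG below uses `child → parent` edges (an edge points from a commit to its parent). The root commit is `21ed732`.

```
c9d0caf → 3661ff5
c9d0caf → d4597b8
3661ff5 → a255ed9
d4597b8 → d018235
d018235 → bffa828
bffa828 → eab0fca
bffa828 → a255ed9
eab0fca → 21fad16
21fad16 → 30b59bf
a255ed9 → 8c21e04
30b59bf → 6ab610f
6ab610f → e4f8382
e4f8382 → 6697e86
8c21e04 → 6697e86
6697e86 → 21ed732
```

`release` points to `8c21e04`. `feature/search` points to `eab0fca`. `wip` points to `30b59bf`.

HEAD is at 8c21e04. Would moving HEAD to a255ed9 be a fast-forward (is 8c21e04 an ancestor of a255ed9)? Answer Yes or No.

Yes

A fast-forward from 8c21e04 to a255ed9 is possible iff 8c21e04 is an ancestor of a255ed9.
Ancestors of a255ed9: {21ed732, 6697e86, 8c21e04, a255ed9}.
8c21e04 is among them, so fast-forward is possible.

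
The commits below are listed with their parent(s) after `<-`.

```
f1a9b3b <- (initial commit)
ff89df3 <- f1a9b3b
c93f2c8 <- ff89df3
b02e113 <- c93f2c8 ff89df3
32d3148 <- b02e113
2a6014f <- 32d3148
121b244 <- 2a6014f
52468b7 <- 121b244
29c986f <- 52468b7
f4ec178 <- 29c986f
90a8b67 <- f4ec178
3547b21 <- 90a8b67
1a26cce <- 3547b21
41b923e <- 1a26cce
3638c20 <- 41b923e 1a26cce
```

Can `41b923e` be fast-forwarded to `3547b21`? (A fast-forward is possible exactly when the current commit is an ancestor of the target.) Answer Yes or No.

A fast-forward from 41b923e to 3547b21 is possible iff 41b923e is an ancestor of 3547b21.
Ancestors of 3547b21: {121b244, 29c986f, 2a6014f, 32d3148, 3547b21, 52468b7, 90a8b67, b02e113, c93f2c8, f1a9b3b, f4ec178, ff89df3}.
41b923e is not among them, so fast-forward is not possible.

No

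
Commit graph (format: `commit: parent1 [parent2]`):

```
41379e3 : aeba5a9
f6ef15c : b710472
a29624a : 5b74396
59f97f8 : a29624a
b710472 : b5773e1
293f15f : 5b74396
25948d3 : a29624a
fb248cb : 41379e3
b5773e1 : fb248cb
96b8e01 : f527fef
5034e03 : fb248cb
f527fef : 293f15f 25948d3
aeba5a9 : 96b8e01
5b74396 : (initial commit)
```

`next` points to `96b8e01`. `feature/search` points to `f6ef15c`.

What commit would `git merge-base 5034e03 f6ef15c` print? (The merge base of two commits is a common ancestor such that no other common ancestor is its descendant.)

Ancestors of 5034e03: {25948d3, 293f15f, 41379e3, 5034e03, 5b74396, 96b8e01, a29624a, aeba5a9, f527fef, fb248cb}.
Ancestors of f6ef15c: {25948d3, 293f15f, 41379e3, 5b74396, 96b8e01, a29624a, aeba5a9, b5773e1, b710472, f527fef, f6ef15c, fb248cb}.
Common ancestors: {25948d3, 293f15f, 41379e3, 5b74396, 96b8e01, a29624a, aeba5a9, f527fef, fb248cb}.
Among these, fb248cb is not an ancestor of any other common ancestor — it is the merge base.

fb248cb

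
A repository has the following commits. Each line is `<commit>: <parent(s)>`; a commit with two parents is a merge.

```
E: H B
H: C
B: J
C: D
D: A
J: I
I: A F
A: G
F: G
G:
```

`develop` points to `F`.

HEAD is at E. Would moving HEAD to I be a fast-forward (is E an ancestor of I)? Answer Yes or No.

A fast-forward from E to I is possible iff E is an ancestor of I.
Ancestors of I: {A, F, G, I}.
E is not among them, so fast-forward is not possible.

No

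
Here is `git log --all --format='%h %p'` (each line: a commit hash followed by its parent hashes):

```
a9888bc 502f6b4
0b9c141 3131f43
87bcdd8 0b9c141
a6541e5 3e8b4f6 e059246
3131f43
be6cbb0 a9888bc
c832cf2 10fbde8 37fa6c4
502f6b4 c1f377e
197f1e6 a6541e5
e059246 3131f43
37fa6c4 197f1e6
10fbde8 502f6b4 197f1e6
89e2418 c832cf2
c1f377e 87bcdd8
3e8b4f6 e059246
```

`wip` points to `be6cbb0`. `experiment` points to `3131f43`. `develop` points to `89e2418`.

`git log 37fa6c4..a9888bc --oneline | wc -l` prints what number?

Reachable from a9888bc: {0b9c141, 3131f43, 502f6b4, 87bcdd8, a9888bc, c1f377e}.
Reachable from 37fa6c4: {197f1e6, 3131f43, 37fa6c4, 3e8b4f6, a6541e5, e059246}.
In a9888bc's history but not 37fa6c4's: {0b9c141, 502f6b4, 87bcdd8, a9888bc, c1f377e} — 5 commits.

5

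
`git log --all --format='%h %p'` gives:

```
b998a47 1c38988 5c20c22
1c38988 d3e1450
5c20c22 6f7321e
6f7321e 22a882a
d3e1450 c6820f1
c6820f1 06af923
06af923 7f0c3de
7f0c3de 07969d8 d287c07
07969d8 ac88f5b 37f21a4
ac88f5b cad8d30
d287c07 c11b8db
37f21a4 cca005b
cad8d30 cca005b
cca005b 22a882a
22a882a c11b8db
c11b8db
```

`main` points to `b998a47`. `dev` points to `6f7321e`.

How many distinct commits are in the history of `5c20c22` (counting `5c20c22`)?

4

Walking parent pointers from 5c20c22: reachable set = {22a882a, 5c20c22, 6f7321e, c11b8db}.
That is 4 commits.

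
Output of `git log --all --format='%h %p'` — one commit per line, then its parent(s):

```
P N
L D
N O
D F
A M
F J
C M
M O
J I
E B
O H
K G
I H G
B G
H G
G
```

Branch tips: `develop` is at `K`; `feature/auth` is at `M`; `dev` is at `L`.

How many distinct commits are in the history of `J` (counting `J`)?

4

Walking parent pointers from J: reachable set = {G, H, I, J}.
That is 4 commits.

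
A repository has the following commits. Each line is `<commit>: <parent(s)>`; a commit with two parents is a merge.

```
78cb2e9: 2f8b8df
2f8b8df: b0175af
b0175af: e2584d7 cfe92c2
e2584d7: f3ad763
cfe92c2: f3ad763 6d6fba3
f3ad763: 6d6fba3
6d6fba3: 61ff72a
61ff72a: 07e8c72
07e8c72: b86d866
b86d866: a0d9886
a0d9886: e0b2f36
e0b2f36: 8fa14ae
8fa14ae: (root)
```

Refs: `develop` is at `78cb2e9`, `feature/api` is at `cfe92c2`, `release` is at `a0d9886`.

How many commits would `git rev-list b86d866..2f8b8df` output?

Reachable from 2f8b8df: {07e8c72, 2f8b8df, 61ff72a, 6d6fba3, 8fa14ae, a0d9886, b0175af, b86d866, cfe92c2, e0b2f36, e2584d7, f3ad763}.
Reachable from b86d866: {8fa14ae, a0d9886, b86d866, e0b2f36}.
In 2f8b8df's history but not b86d866's: {07e8c72, 2f8b8df, 61ff72a, 6d6fba3, b0175af, cfe92c2, e2584d7, f3ad763} — 8 commits.

8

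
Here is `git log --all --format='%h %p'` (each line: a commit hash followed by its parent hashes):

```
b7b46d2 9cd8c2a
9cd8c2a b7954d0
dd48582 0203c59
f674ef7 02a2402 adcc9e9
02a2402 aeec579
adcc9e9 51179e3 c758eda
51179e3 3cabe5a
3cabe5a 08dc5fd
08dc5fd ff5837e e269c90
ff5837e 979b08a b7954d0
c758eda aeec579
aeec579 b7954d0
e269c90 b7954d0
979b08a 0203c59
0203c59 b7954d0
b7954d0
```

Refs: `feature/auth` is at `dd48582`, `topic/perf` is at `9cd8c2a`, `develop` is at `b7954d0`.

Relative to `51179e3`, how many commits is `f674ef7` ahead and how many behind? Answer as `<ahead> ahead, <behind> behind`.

5 ahead, 0 behind

Reachable from f674ef7: {0203c59, 02a2402, 08dc5fd, 3cabe5a, 51179e3, 979b08a, adcc9e9, aeec579, b7954d0, c758eda, e269c90, f674ef7, ff5837e}.
Reachable from 51179e3: {0203c59, 08dc5fd, 3cabe5a, 51179e3, 979b08a, b7954d0, e269c90, ff5837e}.
Only in f674ef7's history (ahead): {02a2402, adcc9e9, aeec579, c758eda, f674ef7} — 5.
Only in 51179e3's history (behind): {} — 0.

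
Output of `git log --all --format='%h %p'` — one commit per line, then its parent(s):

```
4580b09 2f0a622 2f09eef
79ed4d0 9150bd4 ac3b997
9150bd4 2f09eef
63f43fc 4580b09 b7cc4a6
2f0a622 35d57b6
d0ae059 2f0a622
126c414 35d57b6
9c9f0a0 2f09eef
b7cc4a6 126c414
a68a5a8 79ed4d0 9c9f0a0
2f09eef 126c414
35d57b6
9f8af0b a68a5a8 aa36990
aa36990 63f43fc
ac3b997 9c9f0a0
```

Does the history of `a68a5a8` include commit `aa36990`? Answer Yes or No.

Ancestors of a68a5a8: {126c414, 2f09eef, 35d57b6, 79ed4d0, 9150bd4, 9c9f0a0, a68a5a8, ac3b997}.
aa36990 is not in that set, so it is not an ancestor of a68a5a8.

No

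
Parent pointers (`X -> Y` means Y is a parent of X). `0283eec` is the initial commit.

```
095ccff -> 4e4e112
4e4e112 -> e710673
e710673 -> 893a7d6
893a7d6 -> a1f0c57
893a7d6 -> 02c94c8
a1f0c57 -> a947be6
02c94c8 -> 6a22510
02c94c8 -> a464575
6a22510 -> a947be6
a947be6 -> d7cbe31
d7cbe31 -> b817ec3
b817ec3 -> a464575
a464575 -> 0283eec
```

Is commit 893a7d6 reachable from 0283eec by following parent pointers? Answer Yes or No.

Ancestors of 0283eec: {0283eec}.
893a7d6 is not in that set, so it is not an ancestor of 0283eec.

No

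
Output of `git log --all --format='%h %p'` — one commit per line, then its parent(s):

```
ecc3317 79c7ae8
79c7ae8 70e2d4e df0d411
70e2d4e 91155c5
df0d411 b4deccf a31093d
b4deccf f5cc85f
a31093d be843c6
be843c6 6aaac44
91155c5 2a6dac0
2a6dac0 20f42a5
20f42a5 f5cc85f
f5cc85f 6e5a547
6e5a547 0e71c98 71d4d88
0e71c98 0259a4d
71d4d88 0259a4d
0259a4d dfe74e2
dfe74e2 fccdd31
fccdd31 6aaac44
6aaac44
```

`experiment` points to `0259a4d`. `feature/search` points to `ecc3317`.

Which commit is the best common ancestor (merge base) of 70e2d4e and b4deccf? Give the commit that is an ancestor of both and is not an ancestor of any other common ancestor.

f5cc85f

Ancestors of 70e2d4e: {0259a4d, 0e71c98, 20f42a5, 2a6dac0, 6aaac44, 6e5a547, 70e2d4e, 71d4d88, 91155c5, dfe74e2, f5cc85f, fccdd31}.
Ancestors of b4deccf: {0259a4d, 0e71c98, 6aaac44, 6e5a547, 71d4d88, b4deccf, dfe74e2, f5cc85f, fccdd31}.
Common ancestors: {0259a4d, 0e71c98, 6aaac44, 6e5a547, 71d4d88, dfe74e2, f5cc85f, fccdd31}.
Among these, f5cc85f is not an ancestor of any other common ancestor — it is the merge base.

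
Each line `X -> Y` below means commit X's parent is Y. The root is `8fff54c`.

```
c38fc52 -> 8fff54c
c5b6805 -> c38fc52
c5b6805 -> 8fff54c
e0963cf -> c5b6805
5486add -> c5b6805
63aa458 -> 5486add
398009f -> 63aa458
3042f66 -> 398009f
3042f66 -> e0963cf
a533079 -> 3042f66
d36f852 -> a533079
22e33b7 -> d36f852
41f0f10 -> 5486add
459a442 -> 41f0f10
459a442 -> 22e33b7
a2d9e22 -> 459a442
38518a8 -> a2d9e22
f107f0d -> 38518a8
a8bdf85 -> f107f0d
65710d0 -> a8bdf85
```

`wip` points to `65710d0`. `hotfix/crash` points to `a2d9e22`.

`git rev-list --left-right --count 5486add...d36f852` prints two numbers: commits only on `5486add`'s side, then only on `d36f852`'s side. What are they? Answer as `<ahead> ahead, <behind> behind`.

0 ahead, 6 behind

Reachable from 5486add: {5486add, 8fff54c, c38fc52, c5b6805}.
Reachable from d36f852: {3042f66, 398009f, 5486add, 63aa458, 8fff54c, a533079, c38fc52, c5b6805, d36f852, e0963cf}.
Only in 5486add's history (ahead): {} — 0.
Only in d36f852's history (behind): {3042f66, 398009f, 63aa458, a533079, d36f852, e0963cf} — 6.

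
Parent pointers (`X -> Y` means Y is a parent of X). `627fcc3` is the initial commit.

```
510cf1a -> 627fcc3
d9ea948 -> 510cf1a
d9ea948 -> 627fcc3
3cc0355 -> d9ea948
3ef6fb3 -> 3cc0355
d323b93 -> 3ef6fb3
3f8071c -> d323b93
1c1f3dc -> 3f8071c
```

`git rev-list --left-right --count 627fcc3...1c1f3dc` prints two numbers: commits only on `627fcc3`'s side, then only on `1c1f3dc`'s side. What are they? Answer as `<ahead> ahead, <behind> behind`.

Reachable from 627fcc3: {627fcc3}.
Reachable from 1c1f3dc: {1c1f3dc, 3cc0355, 3ef6fb3, 3f8071c, 510cf1a, 627fcc3, d323b93, d9ea948}.
Only in 627fcc3's history (ahead): {} — 0.
Only in 1c1f3dc's history (behind): {1c1f3dc, 3cc0355, 3ef6fb3, 3f8071c, 510cf1a, d323b93, d9ea948} — 7.

0 ahead, 7 behind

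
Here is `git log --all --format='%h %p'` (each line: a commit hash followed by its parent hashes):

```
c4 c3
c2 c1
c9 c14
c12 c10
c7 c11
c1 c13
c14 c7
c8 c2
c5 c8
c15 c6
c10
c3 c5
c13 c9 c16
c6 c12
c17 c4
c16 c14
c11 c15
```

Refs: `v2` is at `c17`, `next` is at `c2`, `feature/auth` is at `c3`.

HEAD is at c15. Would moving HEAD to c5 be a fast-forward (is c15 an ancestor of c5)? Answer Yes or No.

A fast-forward from c15 to c5 is possible iff c15 is an ancestor of c5.
Ancestors of c5: {c1, c10, c11, c12, c13, c14, c15, c16, c2, c5, c6, c7, c8, c9}.
c15 is among them, so fast-forward is possible.

Yes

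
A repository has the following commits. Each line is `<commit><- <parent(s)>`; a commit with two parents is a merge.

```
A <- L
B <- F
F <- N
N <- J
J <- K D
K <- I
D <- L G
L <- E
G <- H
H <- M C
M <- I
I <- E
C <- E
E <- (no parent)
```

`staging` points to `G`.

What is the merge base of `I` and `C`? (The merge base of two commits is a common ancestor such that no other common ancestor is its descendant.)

Ancestors of I: {E, I}.
Ancestors of C: {C, E}.
Common ancestors: {E}.
The only common ancestor is E, so it is the merge base.

E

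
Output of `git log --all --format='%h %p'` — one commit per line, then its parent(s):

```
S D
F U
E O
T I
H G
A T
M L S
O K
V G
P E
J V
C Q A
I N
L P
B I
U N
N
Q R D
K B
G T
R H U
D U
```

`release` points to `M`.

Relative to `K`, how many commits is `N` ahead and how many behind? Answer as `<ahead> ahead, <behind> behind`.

0 ahead, 3 behind

Reachable from N: {N}.
Reachable from K: {B, I, K, N}.
Only in N's history (ahead): {} — 0.
Only in K's history (behind): {B, I, K} — 3.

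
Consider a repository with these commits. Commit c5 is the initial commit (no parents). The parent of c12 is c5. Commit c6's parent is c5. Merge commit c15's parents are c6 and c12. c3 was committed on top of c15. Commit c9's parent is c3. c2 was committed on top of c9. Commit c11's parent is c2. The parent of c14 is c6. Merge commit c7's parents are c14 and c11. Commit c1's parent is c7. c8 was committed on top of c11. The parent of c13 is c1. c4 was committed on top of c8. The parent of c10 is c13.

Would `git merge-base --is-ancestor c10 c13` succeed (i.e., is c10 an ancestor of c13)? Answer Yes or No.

Ancestors of c13: {c1, c11, c12, c13, c14, c15, c2, c3, c5, c6, c7, c9}.
c10 is not in that set, so it is not an ancestor of c13.

No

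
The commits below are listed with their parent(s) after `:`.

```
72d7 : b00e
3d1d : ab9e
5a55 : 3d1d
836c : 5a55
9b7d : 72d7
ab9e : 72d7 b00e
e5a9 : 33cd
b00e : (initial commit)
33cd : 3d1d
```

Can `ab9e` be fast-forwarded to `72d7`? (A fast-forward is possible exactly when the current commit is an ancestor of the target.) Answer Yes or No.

No

A fast-forward from ab9e to 72d7 is possible iff ab9e is an ancestor of 72d7.
Ancestors of 72d7: {72d7, b00e}.
ab9e is not among them, so fast-forward is not possible.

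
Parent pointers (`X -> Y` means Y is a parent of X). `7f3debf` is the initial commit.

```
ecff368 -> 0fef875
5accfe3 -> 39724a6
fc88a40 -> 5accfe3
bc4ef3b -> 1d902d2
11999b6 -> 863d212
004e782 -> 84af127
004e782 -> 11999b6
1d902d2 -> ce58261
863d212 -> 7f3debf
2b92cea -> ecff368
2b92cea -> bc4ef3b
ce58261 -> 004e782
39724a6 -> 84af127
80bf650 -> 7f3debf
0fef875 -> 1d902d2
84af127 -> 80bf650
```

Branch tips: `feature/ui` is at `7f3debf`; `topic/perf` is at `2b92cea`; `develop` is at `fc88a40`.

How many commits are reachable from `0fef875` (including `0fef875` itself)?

Walking parent pointers from 0fef875: reachable set = {004e782, 0fef875, 11999b6, 1d902d2, 7f3debf, 80bf650, 84af127, 863d212, ce58261}.
That is 9 commits.

9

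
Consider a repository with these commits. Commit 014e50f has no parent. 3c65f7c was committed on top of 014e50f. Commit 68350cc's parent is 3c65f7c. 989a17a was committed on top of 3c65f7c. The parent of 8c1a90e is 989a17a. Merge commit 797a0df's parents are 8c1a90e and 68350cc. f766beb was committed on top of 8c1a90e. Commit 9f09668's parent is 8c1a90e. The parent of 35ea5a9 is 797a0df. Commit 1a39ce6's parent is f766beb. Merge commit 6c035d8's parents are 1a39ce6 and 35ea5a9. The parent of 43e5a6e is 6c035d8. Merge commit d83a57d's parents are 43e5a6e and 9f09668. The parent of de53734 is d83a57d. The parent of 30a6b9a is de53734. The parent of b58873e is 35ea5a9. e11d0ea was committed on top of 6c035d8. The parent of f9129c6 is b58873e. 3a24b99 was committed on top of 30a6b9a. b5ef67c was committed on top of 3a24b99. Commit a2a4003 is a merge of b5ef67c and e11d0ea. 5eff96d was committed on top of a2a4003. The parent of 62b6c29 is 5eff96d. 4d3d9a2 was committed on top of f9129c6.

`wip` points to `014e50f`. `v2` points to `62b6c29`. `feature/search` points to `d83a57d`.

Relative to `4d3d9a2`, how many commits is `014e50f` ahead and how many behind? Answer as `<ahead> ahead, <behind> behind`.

0 ahead, 9 behind

Reachable from 014e50f: {014e50f}.
Reachable from 4d3d9a2: {014e50f, 35ea5a9, 3c65f7c, 4d3d9a2, 68350cc, 797a0df, 8c1a90e, 989a17a, b58873e, f9129c6}.
Only in 014e50f's history (ahead): {} — 0.
Only in 4d3d9a2's history (behind): {35ea5a9, 3c65f7c, 4d3d9a2, 68350cc, 797a0df, 8c1a90e, 989a17a, b58873e, f9129c6} — 9.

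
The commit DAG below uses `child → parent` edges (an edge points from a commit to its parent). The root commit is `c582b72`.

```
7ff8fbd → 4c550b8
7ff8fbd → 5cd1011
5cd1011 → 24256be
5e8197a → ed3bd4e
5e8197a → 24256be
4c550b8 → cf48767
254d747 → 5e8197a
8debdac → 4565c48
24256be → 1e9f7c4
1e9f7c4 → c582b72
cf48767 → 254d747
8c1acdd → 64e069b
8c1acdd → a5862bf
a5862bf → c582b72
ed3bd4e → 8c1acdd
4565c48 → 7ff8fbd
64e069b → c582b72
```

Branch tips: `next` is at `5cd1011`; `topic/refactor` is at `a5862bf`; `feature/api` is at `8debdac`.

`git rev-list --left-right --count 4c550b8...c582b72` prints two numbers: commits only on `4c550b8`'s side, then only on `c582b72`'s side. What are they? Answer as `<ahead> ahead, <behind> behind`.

10 ahead, 0 behind

Reachable from 4c550b8: {1e9f7c4, 24256be, 254d747, 4c550b8, 5e8197a, 64e069b, 8c1acdd, a5862bf, c582b72, cf48767, ed3bd4e}.
Reachable from c582b72: {c582b72}.
Only in 4c550b8's history (ahead): {1e9f7c4, 24256be, 254d747, 4c550b8, 5e8197a, 64e069b, 8c1acdd, a5862bf, cf48767, ed3bd4e} — 10.
Only in c582b72's history (behind): {} — 0.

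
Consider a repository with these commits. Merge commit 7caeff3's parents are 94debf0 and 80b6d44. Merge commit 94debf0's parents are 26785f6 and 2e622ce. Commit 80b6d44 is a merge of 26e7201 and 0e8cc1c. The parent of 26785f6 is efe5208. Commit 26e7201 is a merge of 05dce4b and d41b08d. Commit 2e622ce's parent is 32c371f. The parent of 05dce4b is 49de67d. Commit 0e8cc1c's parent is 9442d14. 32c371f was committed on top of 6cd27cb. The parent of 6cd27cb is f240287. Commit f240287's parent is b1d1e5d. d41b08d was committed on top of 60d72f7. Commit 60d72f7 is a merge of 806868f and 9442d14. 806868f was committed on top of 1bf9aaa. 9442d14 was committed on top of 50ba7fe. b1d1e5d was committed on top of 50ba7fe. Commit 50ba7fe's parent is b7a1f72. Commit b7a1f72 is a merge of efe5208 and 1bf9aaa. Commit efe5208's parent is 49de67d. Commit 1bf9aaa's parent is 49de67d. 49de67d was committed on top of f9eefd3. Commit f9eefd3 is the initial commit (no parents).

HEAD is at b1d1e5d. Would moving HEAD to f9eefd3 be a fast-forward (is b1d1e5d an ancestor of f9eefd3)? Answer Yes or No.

No

A fast-forward from b1d1e5d to f9eefd3 is possible iff b1d1e5d is an ancestor of f9eefd3.
Ancestors of f9eefd3: {f9eefd3}.
b1d1e5d is not among them, so fast-forward is not possible.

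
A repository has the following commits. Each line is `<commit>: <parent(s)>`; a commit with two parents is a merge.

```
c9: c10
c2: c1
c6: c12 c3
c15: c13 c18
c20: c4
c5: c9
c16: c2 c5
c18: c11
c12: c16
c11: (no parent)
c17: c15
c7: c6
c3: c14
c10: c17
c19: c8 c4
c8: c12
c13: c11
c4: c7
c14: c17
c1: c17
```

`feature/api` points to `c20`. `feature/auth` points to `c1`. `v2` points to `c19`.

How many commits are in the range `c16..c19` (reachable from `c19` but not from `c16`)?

8

Reachable from c19: {c1, c10, c11, c12, c13, c14, c15, c16, c17, c18, c19, c2, c3, c4, c5, c6, c7, c8, c9}.
Reachable from c16: {c1, c10, c11, c13, c15, c16, c17, c18, c2, c5, c9}.
In c19's history but not c16's: {c12, c14, c19, c3, c4, c6, c7, c8} — 8 commits.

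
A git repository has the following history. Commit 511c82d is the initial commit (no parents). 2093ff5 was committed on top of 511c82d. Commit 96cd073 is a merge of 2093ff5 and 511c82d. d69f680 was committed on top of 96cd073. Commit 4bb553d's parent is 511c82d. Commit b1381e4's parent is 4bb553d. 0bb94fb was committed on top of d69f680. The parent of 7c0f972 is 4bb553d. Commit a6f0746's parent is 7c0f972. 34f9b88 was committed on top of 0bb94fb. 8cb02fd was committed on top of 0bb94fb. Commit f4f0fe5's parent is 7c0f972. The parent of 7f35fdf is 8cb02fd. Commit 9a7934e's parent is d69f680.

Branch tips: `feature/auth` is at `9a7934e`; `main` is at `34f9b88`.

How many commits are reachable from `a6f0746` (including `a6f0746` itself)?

4

Walking parent pointers from a6f0746: reachable set = {4bb553d, 511c82d, 7c0f972, a6f0746}.
That is 4 commits.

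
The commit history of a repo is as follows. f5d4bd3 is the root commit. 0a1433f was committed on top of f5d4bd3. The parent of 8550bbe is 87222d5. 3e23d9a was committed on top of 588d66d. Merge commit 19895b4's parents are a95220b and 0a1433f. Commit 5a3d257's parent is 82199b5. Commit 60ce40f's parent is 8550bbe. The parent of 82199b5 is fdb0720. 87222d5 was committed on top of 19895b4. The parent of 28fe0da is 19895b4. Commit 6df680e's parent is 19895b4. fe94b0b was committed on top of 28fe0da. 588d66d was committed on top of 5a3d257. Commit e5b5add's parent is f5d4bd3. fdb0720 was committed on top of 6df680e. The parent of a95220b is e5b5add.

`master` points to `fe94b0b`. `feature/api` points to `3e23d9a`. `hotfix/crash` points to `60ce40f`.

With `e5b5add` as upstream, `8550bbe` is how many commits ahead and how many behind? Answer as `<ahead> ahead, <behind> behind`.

Reachable from 8550bbe: {0a1433f, 19895b4, 8550bbe, 87222d5, a95220b, e5b5add, f5d4bd3}.
Reachable from e5b5add: {e5b5add, f5d4bd3}.
Only in 8550bbe's history (ahead): {0a1433f, 19895b4, 8550bbe, 87222d5, a95220b} — 5.
Only in e5b5add's history (behind): {} — 0.

5 ahead, 0 behind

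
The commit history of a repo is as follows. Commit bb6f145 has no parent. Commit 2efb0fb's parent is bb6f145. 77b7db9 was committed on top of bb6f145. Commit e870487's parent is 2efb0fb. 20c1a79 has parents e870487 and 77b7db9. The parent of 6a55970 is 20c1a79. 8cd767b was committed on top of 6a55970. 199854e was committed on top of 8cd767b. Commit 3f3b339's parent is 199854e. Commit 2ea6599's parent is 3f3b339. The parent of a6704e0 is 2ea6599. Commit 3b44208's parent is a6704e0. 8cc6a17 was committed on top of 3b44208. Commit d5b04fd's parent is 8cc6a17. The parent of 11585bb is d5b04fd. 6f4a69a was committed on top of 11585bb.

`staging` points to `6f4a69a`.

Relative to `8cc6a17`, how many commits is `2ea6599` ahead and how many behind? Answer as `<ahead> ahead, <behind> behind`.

0 ahead, 3 behind

Reachable from 2ea6599: {199854e, 20c1a79, 2ea6599, 2efb0fb, 3f3b339, 6a55970, 77b7db9, 8cd767b, bb6f145, e870487}.
Reachable from 8cc6a17: {199854e, 20c1a79, 2ea6599, 2efb0fb, 3b44208, 3f3b339, 6a55970, 77b7db9, 8cc6a17, 8cd767b, a6704e0, bb6f145, e870487}.
Only in 2ea6599's history (ahead): {} — 0.
Only in 8cc6a17's history (behind): {3b44208, 8cc6a17, a6704e0} — 3.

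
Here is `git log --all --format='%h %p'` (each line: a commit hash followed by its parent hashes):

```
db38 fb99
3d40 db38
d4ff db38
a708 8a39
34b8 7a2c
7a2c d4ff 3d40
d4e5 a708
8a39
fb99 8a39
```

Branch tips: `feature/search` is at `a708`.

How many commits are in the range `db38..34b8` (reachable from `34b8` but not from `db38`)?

Reachable from 34b8: {34b8, 3d40, 7a2c, 8a39, d4ff, db38, fb99}.
Reachable from db38: {8a39, db38, fb99}.
In 34b8's history but not db38's: {34b8, 3d40, 7a2c, d4ff} — 4 commits.

4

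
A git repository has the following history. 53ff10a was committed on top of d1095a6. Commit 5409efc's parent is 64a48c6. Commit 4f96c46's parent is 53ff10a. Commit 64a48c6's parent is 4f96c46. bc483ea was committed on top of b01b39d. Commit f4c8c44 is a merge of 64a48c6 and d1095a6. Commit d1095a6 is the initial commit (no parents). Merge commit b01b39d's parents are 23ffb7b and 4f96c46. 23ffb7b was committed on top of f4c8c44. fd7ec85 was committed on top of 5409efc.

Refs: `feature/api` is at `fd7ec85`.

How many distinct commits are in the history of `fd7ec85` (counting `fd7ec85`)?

Walking parent pointers from fd7ec85: reachable set = {4f96c46, 53ff10a, 5409efc, 64a48c6, d1095a6, fd7ec85}.
That is 6 commits.

6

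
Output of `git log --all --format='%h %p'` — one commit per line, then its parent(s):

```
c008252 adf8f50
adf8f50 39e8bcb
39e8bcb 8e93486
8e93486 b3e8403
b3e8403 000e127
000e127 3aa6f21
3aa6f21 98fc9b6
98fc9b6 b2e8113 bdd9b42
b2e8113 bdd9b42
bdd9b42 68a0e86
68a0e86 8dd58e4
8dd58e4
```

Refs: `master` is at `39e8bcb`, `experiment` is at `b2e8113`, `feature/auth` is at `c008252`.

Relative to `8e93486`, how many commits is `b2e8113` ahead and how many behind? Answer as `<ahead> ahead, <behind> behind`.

0 ahead, 5 behind

Reachable from b2e8113: {68a0e86, 8dd58e4, b2e8113, bdd9b42}.
Reachable from 8e93486: {000e127, 3aa6f21, 68a0e86, 8dd58e4, 8e93486, 98fc9b6, b2e8113, b3e8403, bdd9b42}.
Only in b2e8113's history (ahead): {} — 0.
Only in 8e93486's history (behind): {000e127, 3aa6f21, 8e93486, 98fc9b6, b3e8403} — 5.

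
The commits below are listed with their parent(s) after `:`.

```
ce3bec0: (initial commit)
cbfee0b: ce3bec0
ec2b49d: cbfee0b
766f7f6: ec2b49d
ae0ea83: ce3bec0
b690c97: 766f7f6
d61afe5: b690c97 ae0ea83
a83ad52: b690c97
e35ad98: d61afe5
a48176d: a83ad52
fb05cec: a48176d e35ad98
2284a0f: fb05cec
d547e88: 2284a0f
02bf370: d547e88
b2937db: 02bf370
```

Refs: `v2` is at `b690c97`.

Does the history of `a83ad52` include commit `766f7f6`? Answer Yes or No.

Ancestors of a83ad52 (commits reachable by following parents): {766f7f6, a83ad52, b690c97, cbfee0b, ce3bec0, ec2b49d}.
766f7f6 is in that set, so it is an ancestor of a83ad52.

Yes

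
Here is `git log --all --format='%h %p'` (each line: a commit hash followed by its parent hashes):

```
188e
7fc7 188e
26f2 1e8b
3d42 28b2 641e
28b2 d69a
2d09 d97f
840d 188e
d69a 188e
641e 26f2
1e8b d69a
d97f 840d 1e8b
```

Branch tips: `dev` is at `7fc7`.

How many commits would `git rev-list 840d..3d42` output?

Reachable from 3d42: {188e, 1e8b, 26f2, 28b2, 3d42, 641e, d69a}.
Reachable from 840d: {188e, 840d}.
In 3d42's history but not 840d's: {1e8b, 26f2, 28b2, 3d42, 641e, d69a} — 6 commits.

6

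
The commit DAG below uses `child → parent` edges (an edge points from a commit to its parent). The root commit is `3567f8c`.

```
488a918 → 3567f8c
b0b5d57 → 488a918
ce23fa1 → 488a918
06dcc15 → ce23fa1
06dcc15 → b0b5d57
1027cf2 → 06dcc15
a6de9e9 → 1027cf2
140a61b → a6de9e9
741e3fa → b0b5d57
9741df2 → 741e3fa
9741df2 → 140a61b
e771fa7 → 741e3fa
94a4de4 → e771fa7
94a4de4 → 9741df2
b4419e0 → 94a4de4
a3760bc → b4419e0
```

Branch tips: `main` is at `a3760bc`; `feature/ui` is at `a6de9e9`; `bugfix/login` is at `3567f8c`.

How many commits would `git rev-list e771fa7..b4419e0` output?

8

Reachable from b4419e0: {06dcc15, 1027cf2, 140a61b, 3567f8c, 488a918, 741e3fa, 94a4de4, 9741df2, a6de9e9, b0b5d57, b4419e0, ce23fa1, e771fa7}.
Reachable from e771fa7: {3567f8c, 488a918, 741e3fa, b0b5d57, e771fa7}.
In b4419e0's history but not e771fa7's: {06dcc15, 1027cf2, 140a61b, 94a4de4, 9741df2, a6de9e9, b4419e0, ce23fa1} — 8 commits.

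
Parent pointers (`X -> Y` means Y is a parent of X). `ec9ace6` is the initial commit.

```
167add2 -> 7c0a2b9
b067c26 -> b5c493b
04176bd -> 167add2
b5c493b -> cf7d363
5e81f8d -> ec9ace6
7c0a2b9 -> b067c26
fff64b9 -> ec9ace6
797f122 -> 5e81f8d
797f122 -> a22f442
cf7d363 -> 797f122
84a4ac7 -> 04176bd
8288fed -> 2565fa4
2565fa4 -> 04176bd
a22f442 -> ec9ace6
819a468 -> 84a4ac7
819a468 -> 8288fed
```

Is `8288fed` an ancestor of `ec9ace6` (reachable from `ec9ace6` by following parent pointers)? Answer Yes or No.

Ancestors of ec9ace6: {ec9ace6}.
8288fed is not in that set, so it is not an ancestor of ec9ace6.

No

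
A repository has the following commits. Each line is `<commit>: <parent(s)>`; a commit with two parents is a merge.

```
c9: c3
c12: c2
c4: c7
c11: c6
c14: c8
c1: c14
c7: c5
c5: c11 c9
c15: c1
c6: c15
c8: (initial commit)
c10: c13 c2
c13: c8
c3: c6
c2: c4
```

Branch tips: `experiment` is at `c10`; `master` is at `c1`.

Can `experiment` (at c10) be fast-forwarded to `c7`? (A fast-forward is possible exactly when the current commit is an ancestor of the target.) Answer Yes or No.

No

A fast-forward from c10 to c7 is possible iff c10 is an ancestor of c7.
Ancestors of c7: {c1, c11, c14, c15, c3, c5, c6, c7, c8, c9}.
c10 is not among them, so fast-forward is not possible.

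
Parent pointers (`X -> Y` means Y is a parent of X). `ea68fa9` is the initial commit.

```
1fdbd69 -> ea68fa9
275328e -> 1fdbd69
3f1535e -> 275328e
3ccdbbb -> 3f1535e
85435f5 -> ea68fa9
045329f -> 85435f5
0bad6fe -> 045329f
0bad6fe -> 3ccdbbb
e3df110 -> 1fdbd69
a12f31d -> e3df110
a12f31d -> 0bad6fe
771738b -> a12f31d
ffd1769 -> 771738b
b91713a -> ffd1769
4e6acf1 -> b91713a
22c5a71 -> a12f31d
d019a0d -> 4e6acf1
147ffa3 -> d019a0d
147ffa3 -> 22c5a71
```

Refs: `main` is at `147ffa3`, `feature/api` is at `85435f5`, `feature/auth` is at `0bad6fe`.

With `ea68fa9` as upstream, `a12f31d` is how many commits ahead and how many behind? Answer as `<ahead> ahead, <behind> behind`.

9 ahead, 0 behind

Reachable from a12f31d: {045329f, 0bad6fe, 1fdbd69, 275328e, 3ccdbbb, 3f1535e, 85435f5, a12f31d, e3df110, ea68fa9}.
Reachable from ea68fa9: {ea68fa9}.
Only in a12f31d's history (ahead): {045329f, 0bad6fe, 1fdbd69, 275328e, 3ccdbbb, 3f1535e, 85435f5, a12f31d, e3df110} — 9.
Only in ea68fa9's history (behind): {} — 0.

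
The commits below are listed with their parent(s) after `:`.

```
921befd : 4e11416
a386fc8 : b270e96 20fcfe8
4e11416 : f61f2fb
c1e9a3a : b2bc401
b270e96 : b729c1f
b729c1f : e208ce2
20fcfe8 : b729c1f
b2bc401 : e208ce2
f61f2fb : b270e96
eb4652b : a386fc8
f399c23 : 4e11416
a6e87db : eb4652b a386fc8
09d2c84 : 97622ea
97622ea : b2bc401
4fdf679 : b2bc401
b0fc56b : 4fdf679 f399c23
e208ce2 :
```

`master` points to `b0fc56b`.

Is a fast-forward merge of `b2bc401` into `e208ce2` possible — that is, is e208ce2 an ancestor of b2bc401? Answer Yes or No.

A fast-forward from e208ce2 to b2bc401 is possible iff e208ce2 is an ancestor of b2bc401.
Ancestors of b2bc401: {b2bc401, e208ce2}.
e208ce2 is among them, so fast-forward is possible.

Yes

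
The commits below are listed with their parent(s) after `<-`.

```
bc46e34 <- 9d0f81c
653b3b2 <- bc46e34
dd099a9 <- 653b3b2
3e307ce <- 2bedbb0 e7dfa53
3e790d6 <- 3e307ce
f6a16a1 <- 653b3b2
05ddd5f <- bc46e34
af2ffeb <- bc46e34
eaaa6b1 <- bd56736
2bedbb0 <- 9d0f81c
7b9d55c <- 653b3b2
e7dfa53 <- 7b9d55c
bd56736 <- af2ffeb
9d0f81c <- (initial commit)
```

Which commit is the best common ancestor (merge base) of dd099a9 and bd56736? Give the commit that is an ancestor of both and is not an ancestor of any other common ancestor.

bc46e34

Ancestors of dd099a9: {653b3b2, 9d0f81c, bc46e34, dd099a9}.
Ancestors of bd56736: {9d0f81c, af2ffeb, bc46e34, bd56736}.
Common ancestors: {9d0f81c, bc46e34}.
Among these, bc46e34 is not an ancestor of any other common ancestor — it is the merge base.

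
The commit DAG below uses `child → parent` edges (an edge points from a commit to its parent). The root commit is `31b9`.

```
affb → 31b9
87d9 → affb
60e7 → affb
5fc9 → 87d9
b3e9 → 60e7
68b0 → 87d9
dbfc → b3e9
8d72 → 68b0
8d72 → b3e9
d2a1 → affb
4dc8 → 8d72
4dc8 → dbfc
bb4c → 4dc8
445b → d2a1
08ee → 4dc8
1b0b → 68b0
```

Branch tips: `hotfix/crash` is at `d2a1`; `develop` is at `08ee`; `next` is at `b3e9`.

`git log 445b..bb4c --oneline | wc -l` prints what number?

8

Reachable from bb4c: {31b9, 4dc8, 60e7, 68b0, 87d9, 8d72, affb, b3e9, bb4c, dbfc}.
Reachable from 445b: {31b9, 445b, affb, d2a1}.
In bb4c's history but not 445b's: {4dc8, 60e7, 68b0, 87d9, 8d72, b3e9, bb4c, dbfc} — 8 commits.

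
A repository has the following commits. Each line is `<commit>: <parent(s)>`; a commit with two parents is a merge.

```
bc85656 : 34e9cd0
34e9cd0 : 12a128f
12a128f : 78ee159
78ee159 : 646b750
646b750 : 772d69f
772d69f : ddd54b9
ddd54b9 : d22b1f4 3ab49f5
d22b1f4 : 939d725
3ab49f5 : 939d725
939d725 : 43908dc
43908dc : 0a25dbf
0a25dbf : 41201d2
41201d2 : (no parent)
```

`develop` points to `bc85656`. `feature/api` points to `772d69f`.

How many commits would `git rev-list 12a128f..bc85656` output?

Reachable from bc85656: {0a25dbf, 12a128f, 34e9cd0, 3ab49f5, 41201d2, 43908dc, 646b750, 772d69f, 78ee159, 939d725, bc85656, d22b1f4, ddd54b9}.
Reachable from 12a128f: {0a25dbf, 12a128f, 3ab49f5, 41201d2, 43908dc, 646b750, 772d69f, 78ee159, 939d725, d22b1f4, ddd54b9}.
In bc85656's history but not 12a128f's: {34e9cd0, bc85656} — 2 commits.

2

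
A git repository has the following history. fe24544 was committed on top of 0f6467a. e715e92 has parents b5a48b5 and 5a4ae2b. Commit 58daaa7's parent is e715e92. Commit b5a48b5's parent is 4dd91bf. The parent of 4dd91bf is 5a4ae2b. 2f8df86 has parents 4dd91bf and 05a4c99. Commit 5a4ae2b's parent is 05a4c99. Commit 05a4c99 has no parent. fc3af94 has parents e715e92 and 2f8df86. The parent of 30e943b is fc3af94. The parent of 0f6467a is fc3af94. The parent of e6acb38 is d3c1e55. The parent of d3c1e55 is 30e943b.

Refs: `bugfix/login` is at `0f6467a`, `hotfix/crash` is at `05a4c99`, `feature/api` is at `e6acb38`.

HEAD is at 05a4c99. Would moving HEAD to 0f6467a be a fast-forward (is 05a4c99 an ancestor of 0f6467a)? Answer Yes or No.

A fast-forward from 05a4c99 to 0f6467a is possible iff 05a4c99 is an ancestor of 0f6467a.
Ancestors of 0f6467a: {05a4c99, 0f6467a, 2f8df86, 4dd91bf, 5a4ae2b, b5a48b5, e715e92, fc3af94}.
05a4c99 is among them, so fast-forward is possible.

Yes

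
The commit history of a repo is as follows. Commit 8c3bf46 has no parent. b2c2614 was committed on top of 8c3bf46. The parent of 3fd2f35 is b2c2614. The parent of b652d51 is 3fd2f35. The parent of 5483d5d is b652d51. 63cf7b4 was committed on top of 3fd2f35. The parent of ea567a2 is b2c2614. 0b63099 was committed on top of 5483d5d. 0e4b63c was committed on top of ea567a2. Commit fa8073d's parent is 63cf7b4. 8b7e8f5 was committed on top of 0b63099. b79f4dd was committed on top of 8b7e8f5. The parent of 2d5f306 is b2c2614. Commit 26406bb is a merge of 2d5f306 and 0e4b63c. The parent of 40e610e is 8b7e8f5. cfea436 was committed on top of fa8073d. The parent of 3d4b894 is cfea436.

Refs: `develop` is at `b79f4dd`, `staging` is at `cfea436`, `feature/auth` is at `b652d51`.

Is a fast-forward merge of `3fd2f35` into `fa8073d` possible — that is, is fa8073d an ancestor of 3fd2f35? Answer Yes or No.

A fast-forward from fa8073d to 3fd2f35 is possible iff fa8073d is an ancestor of 3fd2f35.
Ancestors of 3fd2f35: {3fd2f35, 8c3bf46, b2c2614}.
fa8073d is not among them, so fast-forward is not possible.

No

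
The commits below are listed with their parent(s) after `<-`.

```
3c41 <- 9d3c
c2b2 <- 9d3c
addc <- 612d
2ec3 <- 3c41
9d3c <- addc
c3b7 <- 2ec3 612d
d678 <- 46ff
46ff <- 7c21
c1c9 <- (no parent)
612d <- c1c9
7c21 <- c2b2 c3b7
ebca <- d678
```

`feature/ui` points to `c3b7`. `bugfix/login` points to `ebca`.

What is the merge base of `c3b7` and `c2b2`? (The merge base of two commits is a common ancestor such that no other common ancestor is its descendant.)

Ancestors of c3b7: {2ec3, 3c41, 612d, 9d3c, addc, c1c9, c3b7}.
Ancestors of c2b2: {612d, 9d3c, addc, c1c9, c2b2}.
Common ancestors: {612d, 9d3c, addc, c1c9}.
Among these, 9d3c is not an ancestor of any other common ancestor — it is the merge base.

9d3c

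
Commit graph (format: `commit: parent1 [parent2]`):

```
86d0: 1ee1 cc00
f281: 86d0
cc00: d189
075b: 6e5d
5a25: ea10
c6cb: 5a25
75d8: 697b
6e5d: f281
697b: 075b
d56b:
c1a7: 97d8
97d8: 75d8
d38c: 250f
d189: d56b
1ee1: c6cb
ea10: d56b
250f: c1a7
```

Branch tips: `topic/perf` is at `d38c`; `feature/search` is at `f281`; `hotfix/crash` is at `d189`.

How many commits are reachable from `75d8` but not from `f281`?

4

Reachable from 75d8: {075b, 1ee1, 5a25, 697b, 6e5d, 75d8, 86d0, c6cb, cc00, d189, d56b, ea10, f281}.
Reachable from f281: {1ee1, 5a25, 86d0, c6cb, cc00, d189, d56b, ea10, f281}.
In 75d8's history but not f281's: {075b, 697b, 6e5d, 75d8} — 4 commits.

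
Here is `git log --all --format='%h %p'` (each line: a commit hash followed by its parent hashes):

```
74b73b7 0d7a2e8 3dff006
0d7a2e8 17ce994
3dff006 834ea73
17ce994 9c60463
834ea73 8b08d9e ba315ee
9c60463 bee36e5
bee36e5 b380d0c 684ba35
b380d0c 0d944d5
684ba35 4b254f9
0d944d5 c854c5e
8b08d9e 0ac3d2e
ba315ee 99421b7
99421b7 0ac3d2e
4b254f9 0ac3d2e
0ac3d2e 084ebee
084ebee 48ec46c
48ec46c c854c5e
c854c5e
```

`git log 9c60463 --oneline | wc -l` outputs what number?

Walking parent pointers from 9c60463: reachable set = {084ebee, 0ac3d2e, 0d944d5, 48ec46c, 4b254f9, 684ba35, 9c60463, b380d0c, bee36e5, c854c5e}.
That is 10 commits.

10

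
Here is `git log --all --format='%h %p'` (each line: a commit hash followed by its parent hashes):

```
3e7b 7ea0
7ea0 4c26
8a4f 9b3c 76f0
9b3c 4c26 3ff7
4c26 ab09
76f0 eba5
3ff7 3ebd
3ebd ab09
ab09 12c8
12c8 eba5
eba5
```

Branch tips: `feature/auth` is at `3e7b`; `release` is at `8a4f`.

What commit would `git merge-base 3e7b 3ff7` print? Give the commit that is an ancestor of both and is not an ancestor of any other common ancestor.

ab09

Ancestors of 3e7b: {12c8, 3e7b, 4c26, 7ea0, ab09, eba5}.
Ancestors of 3ff7: {12c8, 3ebd, 3ff7, ab09, eba5}.
Common ancestors: {12c8, ab09, eba5}.
Among these, ab09 is not an ancestor of any other common ancestor — it is the merge base.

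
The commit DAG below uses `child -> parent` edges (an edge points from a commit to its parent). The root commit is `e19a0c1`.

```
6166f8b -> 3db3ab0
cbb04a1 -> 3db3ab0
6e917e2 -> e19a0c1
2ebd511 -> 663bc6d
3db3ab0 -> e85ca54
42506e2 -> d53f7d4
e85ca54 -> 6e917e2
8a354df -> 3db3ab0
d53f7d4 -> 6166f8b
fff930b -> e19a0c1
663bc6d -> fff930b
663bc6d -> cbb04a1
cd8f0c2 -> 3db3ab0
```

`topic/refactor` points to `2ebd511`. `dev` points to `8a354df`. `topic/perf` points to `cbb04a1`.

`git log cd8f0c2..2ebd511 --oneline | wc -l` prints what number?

Reachable from 2ebd511: {2ebd511, 3db3ab0, 663bc6d, 6e917e2, cbb04a1, e19a0c1, e85ca54, fff930b}.
Reachable from cd8f0c2: {3db3ab0, 6e917e2, cd8f0c2, e19a0c1, e85ca54}.
In 2ebd511's history but not cd8f0c2's: {2ebd511, 663bc6d, cbb04a1, fff930b} — 4 commits.

4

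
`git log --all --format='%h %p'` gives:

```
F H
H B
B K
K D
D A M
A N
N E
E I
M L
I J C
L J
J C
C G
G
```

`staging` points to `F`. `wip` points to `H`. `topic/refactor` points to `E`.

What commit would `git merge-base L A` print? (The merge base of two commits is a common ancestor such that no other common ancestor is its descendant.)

Ancestors of L: {C, G, J, L}.
Ancestors of A: {A, C, E, G, I, J, N}.
Common ancestors: {C, G, J}.
Among these, J is not an ancestor of any other common ancestor — it is the merge base.

J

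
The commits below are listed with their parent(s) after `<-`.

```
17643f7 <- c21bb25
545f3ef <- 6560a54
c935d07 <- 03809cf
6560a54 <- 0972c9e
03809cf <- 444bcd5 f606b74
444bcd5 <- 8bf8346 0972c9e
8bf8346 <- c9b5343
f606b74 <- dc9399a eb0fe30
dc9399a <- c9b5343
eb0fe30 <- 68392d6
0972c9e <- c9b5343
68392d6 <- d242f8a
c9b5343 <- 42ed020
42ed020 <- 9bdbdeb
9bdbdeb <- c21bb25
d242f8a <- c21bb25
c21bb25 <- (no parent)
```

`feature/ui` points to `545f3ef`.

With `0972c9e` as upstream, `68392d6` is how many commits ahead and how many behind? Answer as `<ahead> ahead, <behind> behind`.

2 ahead, 4 behind

Reachable from 68392d6: {68392d6, c21bb25, d242f8a}.
Reachable from 0972c9e: {0972c9e, 42ed020, 9bdbdeb, c21bb25, c9b5343}.
Only in 68392d6's history (ahead): {68392d6, d242f8a} — 2.
Only in 0972c9e's history (behind): {0972c9e, 42ed020, 9bdbdeb, c9b5343} — 4.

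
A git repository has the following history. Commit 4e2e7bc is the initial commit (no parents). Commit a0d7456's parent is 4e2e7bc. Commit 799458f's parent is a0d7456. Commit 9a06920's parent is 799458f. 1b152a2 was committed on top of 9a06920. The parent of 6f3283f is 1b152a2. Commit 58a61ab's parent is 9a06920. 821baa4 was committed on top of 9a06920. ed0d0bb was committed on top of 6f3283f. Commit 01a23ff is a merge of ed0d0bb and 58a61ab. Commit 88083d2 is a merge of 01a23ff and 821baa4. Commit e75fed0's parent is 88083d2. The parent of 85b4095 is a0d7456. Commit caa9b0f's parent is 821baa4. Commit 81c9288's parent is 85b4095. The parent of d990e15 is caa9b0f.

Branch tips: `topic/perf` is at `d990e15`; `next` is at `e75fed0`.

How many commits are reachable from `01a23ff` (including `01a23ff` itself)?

Walking parent pointers from 01a23ff: reachable set = {01a23ff, 1b152a2, 4e2e7bc, 58a61ab, 6f3283f, 799458f, 9a06920, a0d7456, ed0d0bb}.
That is 9 commits.

9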